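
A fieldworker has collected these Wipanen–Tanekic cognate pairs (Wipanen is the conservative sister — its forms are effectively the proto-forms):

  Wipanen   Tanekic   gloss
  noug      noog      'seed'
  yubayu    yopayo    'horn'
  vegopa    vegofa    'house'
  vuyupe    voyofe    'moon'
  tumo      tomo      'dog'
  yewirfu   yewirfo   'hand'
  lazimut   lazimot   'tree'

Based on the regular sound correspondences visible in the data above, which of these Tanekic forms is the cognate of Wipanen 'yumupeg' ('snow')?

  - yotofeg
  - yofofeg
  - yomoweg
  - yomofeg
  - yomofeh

tumo ~ tomo — Wipanen u corresponds to Tanekic o after a consonant, before a nasal.
vuyupe ~ voyofe — Wipanen u corresponds to Tanekic o after a consonant, before a labial obstruent.
vuyupe ~ voyofe — Wipanen p corresponds to Tanekic f between vowels (before a front vowel).
Applying these to Wipanen 'yumupeg':
  yumupeg → yomupeg   (u→o after a consonant, before a nasal)
  yomupeg → yomopeg   (u→o after a consonant, before a labial obstruent)
  yomopeg → yomofeg   (p→f between vowels (before a front vowel))
So the Tanekic cognate is 'yomofeg'.

yomofeg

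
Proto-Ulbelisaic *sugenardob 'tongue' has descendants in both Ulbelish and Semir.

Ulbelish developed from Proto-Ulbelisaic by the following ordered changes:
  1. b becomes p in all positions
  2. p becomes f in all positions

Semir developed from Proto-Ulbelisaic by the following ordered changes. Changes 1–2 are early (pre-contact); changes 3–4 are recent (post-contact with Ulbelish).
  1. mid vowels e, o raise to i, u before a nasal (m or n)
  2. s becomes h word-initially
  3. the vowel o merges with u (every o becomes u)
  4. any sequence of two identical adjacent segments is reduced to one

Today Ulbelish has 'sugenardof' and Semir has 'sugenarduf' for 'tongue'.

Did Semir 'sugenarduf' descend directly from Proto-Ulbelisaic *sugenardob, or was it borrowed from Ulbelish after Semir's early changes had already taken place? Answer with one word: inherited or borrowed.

borrowed

If inherited, *sugenardob would pass through all of Semir's changes:
Semir: start from *sugenardob.
  rule 1 (pre-nasal raising): sugenardob → suginardob
  rule 2 (debuccalisation): suginardob → huginardob
  rule 3 (vowel merger): huginardob → huginardub
  rule 4: no change — huginardub
  ⇒ Semir huginardub
If borrowed from Ulbelish 'sugenardof' after the early changes, it would undergo only the recent ones:
  rule 3 (vowel merger): sugenardof → sugenarduf
  rule 4 (degemination): no change (sugenarduf)
  ⇒ as a loan: sugenarduf
Semir 'sugenarduf' matches the loan outcome 'sugenarduf', not the inherited 'huginardub' — it skipped the early Semir changes, so it was borrowed from Ulbelish.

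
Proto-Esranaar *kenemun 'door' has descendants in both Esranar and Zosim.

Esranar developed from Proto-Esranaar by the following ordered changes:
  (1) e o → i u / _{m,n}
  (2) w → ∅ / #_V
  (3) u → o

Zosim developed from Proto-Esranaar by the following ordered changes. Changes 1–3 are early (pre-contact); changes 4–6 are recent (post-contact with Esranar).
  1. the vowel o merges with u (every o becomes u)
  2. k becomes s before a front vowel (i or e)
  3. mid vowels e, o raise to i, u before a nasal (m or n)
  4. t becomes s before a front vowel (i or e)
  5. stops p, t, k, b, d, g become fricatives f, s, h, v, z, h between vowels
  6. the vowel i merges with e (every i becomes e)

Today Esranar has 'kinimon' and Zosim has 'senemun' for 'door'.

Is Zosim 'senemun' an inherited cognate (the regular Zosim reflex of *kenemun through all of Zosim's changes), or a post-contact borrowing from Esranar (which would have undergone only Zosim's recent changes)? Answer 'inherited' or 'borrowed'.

inherited

If inherited, *kenemun would pass through all of Zosim's changes:
Zosim: *kenemun
  kenemun (rule 1 does not apply)
  kenemun → senemun   [palatalisation]
  senemun → sinimun   [pre-nasal raising]
  sinimun (rule 4 does not apply)
  sinimun (rule 5 does not apply)
  sinimun → senemun   [vowel merger]
  giving Zosim senemun.
If borrowed from Esranar 'kinimon' after the early changes, it would undergo only the recent ones:
  rule 4 (palatalisation): no change (kinimon)
  rule 5 (intervocalic lenition): no change (kinimon)
  rule 6 (vowel merger): kinimon → kenemon
  ⇒ as a loan: kenemon
Zosim 'senemun' matches the inherited outcome exactly, so it is an inherited cognate, not a loan.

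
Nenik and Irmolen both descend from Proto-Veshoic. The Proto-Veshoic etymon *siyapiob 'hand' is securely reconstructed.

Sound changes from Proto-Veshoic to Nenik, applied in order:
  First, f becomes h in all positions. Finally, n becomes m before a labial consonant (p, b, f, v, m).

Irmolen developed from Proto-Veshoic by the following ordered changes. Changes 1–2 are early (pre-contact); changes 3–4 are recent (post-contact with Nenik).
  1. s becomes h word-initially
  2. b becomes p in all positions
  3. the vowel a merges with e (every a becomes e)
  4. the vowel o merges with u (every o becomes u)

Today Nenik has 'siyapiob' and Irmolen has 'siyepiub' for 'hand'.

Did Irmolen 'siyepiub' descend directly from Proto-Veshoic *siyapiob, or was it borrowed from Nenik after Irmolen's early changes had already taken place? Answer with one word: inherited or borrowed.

borrowed

If inherited, *siyapiob would pass through all of Irmolen's changes:
Irmolen: *siyapiob
  siyapiob → hiyapiob   [debuccalisation]
  hiyapiob → hiyapiop   [unconditioned shift]
  hiyapiop → hiyepiop   [vowel merger]
  hiyepiop → hiyepiup   [vowel merger]
  giving Irmolen hiyepiup.
If borrowed from Nenik 'siyapiob' after the early changes, it would undergo only the recent ones:
  rule 3 (vowel merger): siyapiob → siyepiob
  rule 4 (vowel merger): siyepiob → siyepiub
  ⇒ as a loan: siyepiub
Irmolen 'siyepiub' matches the loan outcome 'siyepiub', not the inherited 'hiyepiup' — it skipped the early Irmolen changes, so it was borrowed from Nenik.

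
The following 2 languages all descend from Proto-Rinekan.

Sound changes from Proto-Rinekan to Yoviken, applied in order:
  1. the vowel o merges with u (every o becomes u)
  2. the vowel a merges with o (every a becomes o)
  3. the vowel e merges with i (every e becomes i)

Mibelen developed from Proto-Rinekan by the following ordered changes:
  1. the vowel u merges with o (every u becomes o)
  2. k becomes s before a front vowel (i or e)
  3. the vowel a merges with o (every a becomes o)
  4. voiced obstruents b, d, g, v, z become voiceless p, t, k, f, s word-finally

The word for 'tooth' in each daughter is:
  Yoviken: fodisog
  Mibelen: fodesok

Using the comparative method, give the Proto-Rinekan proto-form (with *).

Position 7: Yoviken has g, Mibelen has k. Yoviken preserves g here (none of its changes turn any other segment into g), so the proto-segment is *g.
Position 6: Yoviken has o, Mibelen has o. In Yoviken, o can only continue *a, so the proto-segment is *a.
Verify the candidate proto-form against each daughter:
Yoviken: *fadesag > fodesog > fodisog  (by vowel merger, vowel merger)
Mibelen: *fadesag > fodesog > fodesok  (by vowel merger, final devoicing)
*fadesag is the unique common source.

*fadesag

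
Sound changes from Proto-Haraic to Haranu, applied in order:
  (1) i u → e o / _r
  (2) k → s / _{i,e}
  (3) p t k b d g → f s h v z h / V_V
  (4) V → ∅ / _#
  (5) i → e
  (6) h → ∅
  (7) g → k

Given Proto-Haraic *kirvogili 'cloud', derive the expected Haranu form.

Haranu: *kirvogili > kervogili > servogili > servohili > servohil > servohel > servoel  (by pre-rhotic lowering, palatalisation, intervocalic lenition, apocope, vowel merger, h-loss)

servoel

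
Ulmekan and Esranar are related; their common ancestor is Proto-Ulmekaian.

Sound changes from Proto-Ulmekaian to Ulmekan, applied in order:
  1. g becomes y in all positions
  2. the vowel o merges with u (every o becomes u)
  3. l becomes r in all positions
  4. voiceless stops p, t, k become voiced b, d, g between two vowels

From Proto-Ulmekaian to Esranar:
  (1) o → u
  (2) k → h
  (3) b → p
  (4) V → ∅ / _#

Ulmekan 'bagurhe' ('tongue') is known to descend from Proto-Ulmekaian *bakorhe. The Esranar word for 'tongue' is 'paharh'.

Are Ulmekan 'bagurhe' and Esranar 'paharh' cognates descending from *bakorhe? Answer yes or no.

no

Derive the expected Esranar reflex of *bakorhe:
Esranar: start from *bakorhe.
  rule 1 (vowel merger): bakorhe → bakurhe
  rule 2 (unconditioned shift): bakurhe → bahurhe
  rule 3 (unconditioned shift): bahurhe → pahurhe
  rule 4 (apocope): pahurhe → pahurh
  ⇒ Esranar pahurh
The regular Esranar reflex would be 'pahurh', but the attested form is 'paharh'. The correspondence is irregular, so they are not cognates (the Esranar form has a different source).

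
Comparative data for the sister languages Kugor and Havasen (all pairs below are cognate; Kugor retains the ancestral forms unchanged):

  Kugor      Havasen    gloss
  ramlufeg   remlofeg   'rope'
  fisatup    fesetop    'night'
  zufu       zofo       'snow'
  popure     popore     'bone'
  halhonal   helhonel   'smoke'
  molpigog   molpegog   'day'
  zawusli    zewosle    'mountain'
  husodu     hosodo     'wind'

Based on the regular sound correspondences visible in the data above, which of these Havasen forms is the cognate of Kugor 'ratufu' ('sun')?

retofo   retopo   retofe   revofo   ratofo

retofo

fisatup ~ fesetop, halhonal ~ helhonel — Kugor a corresponds to Havasen e after a consonant, before a consonant other than r, m, n, p, b, f, v.
ramlufeg ~ remlofeg, zufu ~ zofo — Kugor u corresponds to Havasen o after a consonant, before a labial obstruent.
zufu ~ zofo, husodu ~ hosodo — Kugor u corresponds to Havasen o word-finally.
Applying these to Kugor 'ratufu':
  ratufu → retufu   (a→e after a consonant, before a consonant other than r, m, n, p, b, f, v)
  retufu → retofu   (u→o after a consonant, before a labial obstruent)
  retofu → retofo   (u→o word-finally)
So the Havasen cognate is 'retofo'.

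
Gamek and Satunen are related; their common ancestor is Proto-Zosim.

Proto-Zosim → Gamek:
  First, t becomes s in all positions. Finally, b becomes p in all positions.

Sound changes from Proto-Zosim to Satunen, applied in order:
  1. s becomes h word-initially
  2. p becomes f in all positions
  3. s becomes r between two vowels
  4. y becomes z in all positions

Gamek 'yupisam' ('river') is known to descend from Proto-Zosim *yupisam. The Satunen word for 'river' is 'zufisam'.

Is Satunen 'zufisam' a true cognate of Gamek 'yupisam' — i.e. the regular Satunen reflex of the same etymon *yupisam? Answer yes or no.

Derive the expected Satunen reflex of *yupisam:
Satunen: *yupisam > yufisam > yufiram > zufiram  (by unconditioned shift, rhotacism, unconditioned shift)
The regular Satunen reflex would be 'zufiram', but the attested form is 'zufisam'. The correspondence is irregular, so they are not cognates (the Satunen form has a different source).

no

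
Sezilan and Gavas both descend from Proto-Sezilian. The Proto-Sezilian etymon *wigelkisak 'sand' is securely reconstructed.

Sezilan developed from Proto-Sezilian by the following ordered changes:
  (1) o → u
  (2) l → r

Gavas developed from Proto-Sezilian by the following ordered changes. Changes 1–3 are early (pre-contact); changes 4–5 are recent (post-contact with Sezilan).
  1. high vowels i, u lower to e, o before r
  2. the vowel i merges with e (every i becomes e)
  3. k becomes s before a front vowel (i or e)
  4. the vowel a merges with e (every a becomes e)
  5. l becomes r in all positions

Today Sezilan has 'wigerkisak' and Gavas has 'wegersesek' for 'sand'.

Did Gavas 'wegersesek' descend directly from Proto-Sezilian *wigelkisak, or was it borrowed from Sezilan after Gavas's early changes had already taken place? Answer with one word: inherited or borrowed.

If inherited, *wigelkisak would pass through all of Gavas's changes:
Gavas: start from *wigelkisak.
  rule 1: no change — wigelkisak
  rule 2 (vowel merger): wigelkisak → wegelkesak
  rule 3 (palatalisation): wegelkesak → wegelsesak
  rule 4 (vowel merger): wegelsesak → wegelsesek
  rule 5 (unconditioned shift): wegelsesek → wegersesek
  ⇒ Gavas wegersesek
If borrowed from Sezilan 'wigerkisak' after the early changes, it would undergo only the recent ones:
  rule 4 (vowel merger): wigerkisak → wigerkisek
  rule 5 (unconditioned shift): no change (wigerkisek)
  ⇒ as a loan: wigerkisek
Gavas 'wegersesek' matches the inherited outcome exactly, so it is an inherited cognate, not a loan.

inherited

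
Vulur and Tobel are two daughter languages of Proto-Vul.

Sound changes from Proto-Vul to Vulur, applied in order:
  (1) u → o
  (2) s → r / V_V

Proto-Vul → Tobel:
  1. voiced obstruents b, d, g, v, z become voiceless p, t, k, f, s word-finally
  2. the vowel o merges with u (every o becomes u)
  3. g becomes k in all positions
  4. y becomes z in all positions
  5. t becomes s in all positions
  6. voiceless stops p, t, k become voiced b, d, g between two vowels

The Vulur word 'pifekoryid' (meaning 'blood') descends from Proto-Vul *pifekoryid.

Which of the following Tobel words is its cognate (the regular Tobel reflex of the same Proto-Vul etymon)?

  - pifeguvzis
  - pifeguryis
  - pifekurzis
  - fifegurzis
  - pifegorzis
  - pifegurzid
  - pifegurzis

pifegurzis

Tobel: start from *pifekoryid.
  rule 1 (final devoicing): pifekoryid → pifekoryit
  rule 2 (vowel merger): pifekoryit → pifekuryit
  rule 3: no change — pifekuryit
  rule 4 (unconditioned shift): pifekuryit → pifekurzit
  rule 5 (unconditioned shift): pifekurzit → pifekurzis
  rule 6 (intervocalic voicing): pifekurzis → pifegurzis
  ⇒ Tobel pifegurzis
The other candidates each miss or misapply at least one Tobel change.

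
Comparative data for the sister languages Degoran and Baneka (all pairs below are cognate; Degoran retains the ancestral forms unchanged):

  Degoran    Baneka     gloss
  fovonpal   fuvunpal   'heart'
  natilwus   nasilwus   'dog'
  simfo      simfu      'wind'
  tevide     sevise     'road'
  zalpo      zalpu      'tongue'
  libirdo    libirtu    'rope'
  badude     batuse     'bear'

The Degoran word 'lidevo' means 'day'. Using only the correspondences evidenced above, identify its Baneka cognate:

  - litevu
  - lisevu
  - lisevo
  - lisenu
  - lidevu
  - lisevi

lisevu

tevide ~ sevise, badude ~ batuse — Degoran d corresponds to Baneka s between vowels (before a front vowel).
simfo ~ simfu, zalpo ~ zalpu — Degoran o corresponds to Baneka u word-finally.
Applying these to Degoran 'lidevo':
  lidevo → lisevo   (d→s between vowels (before a front vowel))
  lisevo → lisevu   (o→u word-finally)
So the Baneka cognate is 'lisevu'.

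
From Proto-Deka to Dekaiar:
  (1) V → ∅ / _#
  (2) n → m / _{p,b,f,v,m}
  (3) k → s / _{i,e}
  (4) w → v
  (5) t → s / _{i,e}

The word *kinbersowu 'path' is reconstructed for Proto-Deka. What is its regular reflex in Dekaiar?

Dekaiar: start from *kinbersowu.
  rule 1 (apocope): kinbersowu → kinbersow
  rule 2 (nasal place assimilation): kinbersow → kimbersow
  rule 3 (palatalisation): kimbersow → simbersow
  rule 4 (unconditioned shift): simbersow → simbersov
  rule 5: no change — simbersov
  ⇒ Dekaiar simbersov

simbersov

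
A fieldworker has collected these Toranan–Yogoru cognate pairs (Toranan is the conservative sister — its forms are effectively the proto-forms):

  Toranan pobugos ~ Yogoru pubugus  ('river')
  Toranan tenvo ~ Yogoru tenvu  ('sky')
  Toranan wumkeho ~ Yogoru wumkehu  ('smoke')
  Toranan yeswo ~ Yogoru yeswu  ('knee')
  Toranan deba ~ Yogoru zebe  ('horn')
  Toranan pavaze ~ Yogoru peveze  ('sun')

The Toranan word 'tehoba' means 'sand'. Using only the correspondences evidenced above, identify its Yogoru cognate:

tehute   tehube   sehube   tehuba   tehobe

pobugos ~ pubugus — Toranan o corresponds to Yogoru u after a consonant, before a labial obstruent.
deba ~ zebe — Toranan a corresponds to Yogoru e word-finally.
Applying these to Toranan 'tehoba':
  tehoba → tehuba   (o→u after a consonant, before a labial obstruent)
  tehuba → tehube   (a→e word-finally)
So the Yogoru cognate is 'tehube'.

tehube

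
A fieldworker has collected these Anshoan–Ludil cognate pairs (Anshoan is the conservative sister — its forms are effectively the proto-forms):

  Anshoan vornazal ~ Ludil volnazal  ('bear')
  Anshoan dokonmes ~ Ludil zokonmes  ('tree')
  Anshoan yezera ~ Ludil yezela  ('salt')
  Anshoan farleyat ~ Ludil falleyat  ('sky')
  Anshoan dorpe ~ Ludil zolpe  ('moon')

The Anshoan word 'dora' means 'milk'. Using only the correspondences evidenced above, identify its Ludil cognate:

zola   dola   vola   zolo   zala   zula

dokonmes ~ zokonmes, dorpe ~ zolpe — Anshoan d corresponds to Ludil z word-initially before a back vowel.
yezera ~ yezela — Anshoan r corresponds to Ludil l between vowels (before a back vowel).
Applying these to Anshoan 'dora':
  dora → zora   (d→z word-initially before a back vowel)
  zora → zola   (r→l between vowels (before a back vowel))
So the Ludil cognate is 'zola'.

zola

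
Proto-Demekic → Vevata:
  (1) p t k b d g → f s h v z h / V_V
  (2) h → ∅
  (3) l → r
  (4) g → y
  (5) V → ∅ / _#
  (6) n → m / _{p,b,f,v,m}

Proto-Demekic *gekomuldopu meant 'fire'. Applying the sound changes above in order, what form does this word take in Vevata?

Vevata: *gekomuldopu
  gekomuldopu → gehomuldofu   [intervocalic lenition]
  gehomuldofu → geomuldofu   [h-loss]
  geomuldofu → geomurdofu   [unconditioned shift]
  geomurdofu → yeomurdofu   [unconditioned shift]
  yeomurdofu → yeomurdof   [apocope]
  yeomurdof (rule 6 does not apply)
  giving Vevata yeomurdof.

yeomurdof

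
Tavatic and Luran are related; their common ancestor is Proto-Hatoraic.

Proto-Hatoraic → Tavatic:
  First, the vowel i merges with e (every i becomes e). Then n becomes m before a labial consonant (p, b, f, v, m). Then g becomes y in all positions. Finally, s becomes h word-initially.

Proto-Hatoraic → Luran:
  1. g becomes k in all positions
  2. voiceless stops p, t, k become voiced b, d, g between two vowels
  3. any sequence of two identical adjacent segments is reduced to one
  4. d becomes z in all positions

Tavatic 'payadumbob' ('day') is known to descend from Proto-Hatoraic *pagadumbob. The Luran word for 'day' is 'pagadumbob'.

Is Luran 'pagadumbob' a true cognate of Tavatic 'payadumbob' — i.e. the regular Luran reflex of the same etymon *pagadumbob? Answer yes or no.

no

Derive the expected Luran reflex of *pagadumbob:
Luran: start from *pagadumbob.
  rule 1 (unconditioned shift): pagadumbob → pakadumbob
  rule 2 (intervocalic voicing): pakadumbob → pagadumbob
  rule 3: no change — pagadumbob
  rule 4 (unconditioned shift): pagadumbob → pagazumbob
  ⇒ Luran pagazumbob
The regular Luran reflex would be 'pagazumbob', but the attested form is 'pagadumbob'. The correspondence is irregular, so they are not cognates (the Luran form has a different source).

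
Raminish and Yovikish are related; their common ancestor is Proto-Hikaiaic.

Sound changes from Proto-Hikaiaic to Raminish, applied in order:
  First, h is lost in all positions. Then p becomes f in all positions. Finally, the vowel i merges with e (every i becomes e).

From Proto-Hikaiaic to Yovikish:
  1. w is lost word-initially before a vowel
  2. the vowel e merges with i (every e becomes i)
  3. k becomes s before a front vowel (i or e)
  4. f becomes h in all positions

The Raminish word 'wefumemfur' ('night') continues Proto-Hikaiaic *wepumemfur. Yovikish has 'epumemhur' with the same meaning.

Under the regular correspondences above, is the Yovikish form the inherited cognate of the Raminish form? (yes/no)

no

Derive the expected Yovikish reflex of *wepumemfur:
Yovikish: start from *wepumemfur.
  rule 1 (glide loss): wepumemfur → epumemfur
  rule 2 (vowel merger): epumemfur → ipumimfur
  rule 3: no change — ipumimfur
  rule 4 (unconditioned shift): ipumimfur → ipumimhur
  ⇒ Yovikish ipumimhur
The regular Yovikish reflex would be 'ipumimhur', but the attested form is 'epumemhur'. The correspondence is irregular, so they are not cognates (the Yovikish form has a different source).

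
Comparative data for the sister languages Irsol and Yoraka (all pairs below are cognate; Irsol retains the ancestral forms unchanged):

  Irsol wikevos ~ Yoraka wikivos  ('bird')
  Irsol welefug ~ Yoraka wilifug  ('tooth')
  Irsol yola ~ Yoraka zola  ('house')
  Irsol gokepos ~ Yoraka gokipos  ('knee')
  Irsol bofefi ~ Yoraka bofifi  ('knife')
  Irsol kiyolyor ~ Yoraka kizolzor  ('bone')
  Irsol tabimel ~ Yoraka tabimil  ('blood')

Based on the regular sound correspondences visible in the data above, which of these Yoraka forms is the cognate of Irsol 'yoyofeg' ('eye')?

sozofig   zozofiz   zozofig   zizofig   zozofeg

zozofig

yola ~ zola — Irsol y corresponds to Yoraka z word-initially before a back vowel.
kiyolyor ~ kizolzor — Irsol y corresponds to Yoraka z between vowels (before a back vowel).
welefug ~ wilifug, tabimel ~ tabimil — Irsol e corresponds to Yoraka i after a consonant, before a consonant other than r, m, n, p, b, f, v.
Applying these to Irsol 'yoyofeg':
  yoyofeg → zoyofeg   (y→z word-initially before a back vowel)
  zoyofeg → zozofeg   (y→z between vowels (before a back vowel))
  zozofeg → zozofig   (e→i after a consonant, before a consonant other than r, m, n, p, b, f, v)
So the Yoraka cognate is 'zozofig'.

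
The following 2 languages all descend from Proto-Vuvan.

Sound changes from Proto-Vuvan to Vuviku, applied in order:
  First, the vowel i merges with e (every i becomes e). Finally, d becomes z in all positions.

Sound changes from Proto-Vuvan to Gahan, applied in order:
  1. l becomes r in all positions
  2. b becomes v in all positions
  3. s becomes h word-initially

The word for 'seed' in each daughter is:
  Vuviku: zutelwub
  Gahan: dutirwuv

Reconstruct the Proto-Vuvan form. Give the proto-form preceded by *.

*dutilwub

Position 8: Vuviku has b, Gahan has v. Vuviku preserves b here (none of its changes turn any other segment into b), so the proto-segment is *b.
Position 5: Vuviku has l, Gahan has r. Vuviku preserves l here (none of its changes turn any other segment into l), so the proto-segment is *l.
Continuing position by position gives *dutilwub; check it forward:
Vuviku: *dutilwub > dutelwub > zutelwub  (by vowel merger, unconditioned shift)
Gahan: *dutilwub > dutirwub > dutirwuv  (by unconditioned shift, unconditioned shift)
Only *dutilwub yields all of Vuviku zutelwub, Gahan dutirwuv.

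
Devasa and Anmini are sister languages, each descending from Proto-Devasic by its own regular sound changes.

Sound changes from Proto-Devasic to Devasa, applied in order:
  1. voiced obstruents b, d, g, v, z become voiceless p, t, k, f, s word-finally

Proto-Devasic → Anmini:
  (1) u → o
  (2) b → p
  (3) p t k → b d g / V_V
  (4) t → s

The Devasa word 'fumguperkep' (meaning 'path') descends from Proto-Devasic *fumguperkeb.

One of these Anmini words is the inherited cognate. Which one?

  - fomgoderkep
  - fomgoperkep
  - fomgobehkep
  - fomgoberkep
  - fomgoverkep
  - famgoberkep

fomgoberkep

Anmini: start from *fumguperkeb.
  rule 1 (vowel merger): fumguperkeb → fomgoperkeb
  rule 2 (unconditioned shift): fomgoperkeb → fomgoperkep
  rule 3 (intervocalic voicing): fomgoperkep → fomgoberkep
  rule 4: no change — fomgoberkep
  ⇒ Anmini fomgoberkep
Among the options, 'fomgoberkep' alone shows every Anmini change applied in order.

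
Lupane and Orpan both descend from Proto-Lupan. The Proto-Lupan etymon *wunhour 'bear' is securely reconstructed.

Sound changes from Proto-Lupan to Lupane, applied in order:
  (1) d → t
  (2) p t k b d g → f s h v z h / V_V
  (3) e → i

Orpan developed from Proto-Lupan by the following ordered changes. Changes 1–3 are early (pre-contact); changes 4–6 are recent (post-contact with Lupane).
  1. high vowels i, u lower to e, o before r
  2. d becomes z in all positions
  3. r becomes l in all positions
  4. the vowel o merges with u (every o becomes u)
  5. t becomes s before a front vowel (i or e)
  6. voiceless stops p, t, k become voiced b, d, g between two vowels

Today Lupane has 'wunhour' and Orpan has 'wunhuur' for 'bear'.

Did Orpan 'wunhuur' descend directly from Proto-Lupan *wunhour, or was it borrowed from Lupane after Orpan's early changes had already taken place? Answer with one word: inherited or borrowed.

borrowed

If inherited, *wunhour would pass through all of Orpan's changes:
Orpan: *wunhour > wunhoor > wunhool > wunhuul  (by pre-rhotic lowering, unconditioned shift, vowel merger)
If borrowed from Lupane 'wunhour' after the early changes, it would undergo only the recent ones:
  rule 4 (vowel merger): wunhour → wunhuur
  rule 5 (palatalisation): no change (wunhuur)
  rule 6 (intervocalic voicing): no change (wunhuur)
  ⇒ as a loan: wunhuur
Orpan 'wunhuur' matches the loan outcome 'wunhuur', not the inherited 'wunhuul' — it skipped the early Orpan changes, so it was borrowed from Lupane.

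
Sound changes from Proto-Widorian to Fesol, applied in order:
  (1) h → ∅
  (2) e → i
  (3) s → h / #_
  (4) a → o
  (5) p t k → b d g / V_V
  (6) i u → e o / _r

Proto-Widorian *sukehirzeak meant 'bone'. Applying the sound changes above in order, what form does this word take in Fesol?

hugierziok

Fesol: *sukehirzeak
  sukehirzeak → sukeirzeak   [h-loss]
  sukeirzeak → sukiirziak   [vowel merger]
  sukiirziak → hukiirziak   [debuccalisation]
  hukiirziak → hukiirziok   [vowel merger]
  hukiirziok → hugiirziok   [intervocalic voicing]
  hugiirziok → hugierziok   [pre-rhotic lowering]
  giving Fesol hugierziok.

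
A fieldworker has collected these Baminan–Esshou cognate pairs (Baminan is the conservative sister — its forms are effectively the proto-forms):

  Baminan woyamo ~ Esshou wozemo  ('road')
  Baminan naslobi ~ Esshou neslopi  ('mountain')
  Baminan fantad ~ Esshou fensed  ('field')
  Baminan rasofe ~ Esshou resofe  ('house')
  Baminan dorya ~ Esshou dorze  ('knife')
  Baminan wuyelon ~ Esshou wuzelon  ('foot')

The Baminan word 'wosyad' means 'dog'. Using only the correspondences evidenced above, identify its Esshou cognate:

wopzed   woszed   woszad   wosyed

woszed

dorya ~ dorze — Baminan y corresponds to Esshou z after a consonant, before a back vowel.
naslobi ~ neslopi, fantad ~ fensed — Baminan a corresponds to Esshou e after a consonant, before a consonant other than r, m, n, p, b, f, v.
Applying these to Baminan 'wosyad':
  wosyad → woszad   (y→z after a consonant, before a back vowel)
  woszad → woszed   (a→e after a consonant, before a consonant other than r, m, n, p, b, f, v)
So the Esshou cognate is 'woszed'.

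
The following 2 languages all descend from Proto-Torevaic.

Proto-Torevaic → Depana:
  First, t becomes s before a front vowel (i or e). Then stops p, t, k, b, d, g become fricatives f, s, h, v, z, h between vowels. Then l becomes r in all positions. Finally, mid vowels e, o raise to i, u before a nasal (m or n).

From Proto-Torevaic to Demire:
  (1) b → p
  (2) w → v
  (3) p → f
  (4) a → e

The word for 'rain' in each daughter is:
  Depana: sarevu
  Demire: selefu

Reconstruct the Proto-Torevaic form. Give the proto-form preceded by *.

*salebu

Position 5: Depana has v, Demire has f. Taking the neighbouring segments as reconstructed: Depana v could go back to *b or *v; Demire f could go back to *p or *b or *f — the one source consistent with every daughter is *b.
Position 2: Depana has a, Demire has e. Depana preserves a here (none of its changes turn any other segment into a), so the proto-segment is *a.
This points to *salebu. Verify forward in each daughter:
Depana: start from *salebu.
  rule 1: no change — salebu
  rule 2 (intervocalic lenition): salebu → salevu
  rule 3 (unconditioned shift): salevu → sarevu
  rule 4: no change — sarevu
  ⇒ Depana sarevu
Demire: *salebu
  salebu → salepu   [unconditioned shift]
  salepu (rule 2 does not apply)
  salepu → salefu   [unconditioned shift]
  salefu → selefu   [vowel merger]
  giving Demire selefu.
*salebu is the unique common source.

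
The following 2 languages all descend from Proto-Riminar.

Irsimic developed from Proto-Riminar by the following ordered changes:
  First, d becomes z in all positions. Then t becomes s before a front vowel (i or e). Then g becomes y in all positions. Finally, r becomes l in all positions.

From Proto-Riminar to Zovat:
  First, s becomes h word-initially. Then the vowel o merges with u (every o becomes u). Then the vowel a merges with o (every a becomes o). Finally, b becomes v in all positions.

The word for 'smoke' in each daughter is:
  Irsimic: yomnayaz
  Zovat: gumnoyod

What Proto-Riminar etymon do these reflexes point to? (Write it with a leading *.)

Position 7: Irsimic has a, Zovat has o. Irsimic preserves a here (none of its changes turn any other segment into a), so the proto-segment is *a.
Position 2: Irsimic has o, Zovat has u. Irsimic preserves o here (none of its changes turn any other segment into o), so the proto-segment is *o.
Continuing position by position gives *gomnayad; check it forward:
Irsimic: start from *gomnayad.
  rule 1 (unconditioned shift): gomnayad → gomnayaz
  rule 2: no change — gomnayaz
  rule 3 (unconditioned shift): gomnayaz → yomnayaz
  rule 4: no change — yomnayaz
  ⇒ Irsimic yomnayaz
Zovat: *gomnayad > gumnayad > gumnoyod  (by vowel merger, vowel merger)
*gomnayad is the unique common source.

*gomnayad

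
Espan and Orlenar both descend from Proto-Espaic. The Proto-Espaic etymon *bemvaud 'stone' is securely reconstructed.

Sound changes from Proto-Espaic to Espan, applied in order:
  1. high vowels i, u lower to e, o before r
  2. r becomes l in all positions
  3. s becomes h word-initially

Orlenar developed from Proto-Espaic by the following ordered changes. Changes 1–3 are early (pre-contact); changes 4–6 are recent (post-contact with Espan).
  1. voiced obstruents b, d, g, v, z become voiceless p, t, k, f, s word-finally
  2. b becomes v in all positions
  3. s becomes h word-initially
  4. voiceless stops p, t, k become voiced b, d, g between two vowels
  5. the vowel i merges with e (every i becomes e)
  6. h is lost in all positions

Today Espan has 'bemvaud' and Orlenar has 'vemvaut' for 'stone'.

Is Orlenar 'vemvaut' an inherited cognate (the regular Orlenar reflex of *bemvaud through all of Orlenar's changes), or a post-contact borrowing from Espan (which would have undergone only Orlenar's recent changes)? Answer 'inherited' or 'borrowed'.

If inherited, *bemvaud would pass through all of Orlenar's changes:
Orlenar: start from *bemvaud.
  rule 1 (final devoicing): bemvaud → bemvaut
  rule 2 (unconditioned shift): bemvaut → vemvaut
  rule 3: no change — vemvaut
  rule 4: no change — vemvaut
  rule 5: no change — vemvaut
  rule 6: no change — vemvaut
  ⇒ Orlenar vemvaut
If borrowed from Espan 'bemvaud' after the early changes, it would undergo only the recent ones:
  rule 4 (intervocalic voicing): no change (bemvaud)
  rule 5 (vowel merger): no change (bemvaud)
  rule 6 (h-loss): no change (bemvaud)
  ⇒ as a loan: bemvaud
Orlenar 'vemvaut' matches the inherited outcome exactly, so it is an inherited cognate, not a loan.

inherited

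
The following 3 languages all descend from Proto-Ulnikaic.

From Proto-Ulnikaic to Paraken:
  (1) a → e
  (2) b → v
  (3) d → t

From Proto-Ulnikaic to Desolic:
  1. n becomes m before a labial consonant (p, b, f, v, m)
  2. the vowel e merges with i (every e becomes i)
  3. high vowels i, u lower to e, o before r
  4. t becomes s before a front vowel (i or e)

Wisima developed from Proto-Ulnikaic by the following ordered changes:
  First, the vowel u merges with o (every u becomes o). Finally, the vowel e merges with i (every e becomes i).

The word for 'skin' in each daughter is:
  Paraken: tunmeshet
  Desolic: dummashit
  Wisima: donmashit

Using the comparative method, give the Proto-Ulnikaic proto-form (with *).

Position 8: Paraken has e, Desolic has i, Wisima has i. Taking the neighbouring segments as reconstructed: Paraken e could go back to *a or *e; Desolic i could go back to *e or *i; Wisima i could go back to *e or *i — the one source consistent with every daughter is *e.
Position 2: Paraken has u, Desolic has u, Wisima has o. Paraken preserves u here (none of its changes turn any other segment into u), so the proto-segment is *u.
Position 1: Paraken has t, Desolic has d, Wisima has d. Desolic preserves d here (none of its changes turn any other segment into d), so the proto-segment is *d.
Verify the candidate proto-form against each daughter:
Paraken: start from *dunmashet.
  rule 1 (vowel merger): dunmashet → dunmeshet
  rule 2: no change — dunmeshet
  rule 3 (unconditioned shift): dunmeshet → tunmeshet
  ⇒ Paraken tunmeshet
Desolic: *dunmashet
  dunmashet → dummashet   [nasal place assimilation]
  dummashet → dummashit   [vowel merger]
  dummashit (rule 3 does not apply)
  dummashit (rule 4 does not apply)
  giving Desolic dummashit.
Wisima: *dunmashet > donmashet > donmashit  (by vowel merger, vowel merger)
No other proto-form is consistent with every reflex, so the reconstruction is *dunmashet.

*dunmashet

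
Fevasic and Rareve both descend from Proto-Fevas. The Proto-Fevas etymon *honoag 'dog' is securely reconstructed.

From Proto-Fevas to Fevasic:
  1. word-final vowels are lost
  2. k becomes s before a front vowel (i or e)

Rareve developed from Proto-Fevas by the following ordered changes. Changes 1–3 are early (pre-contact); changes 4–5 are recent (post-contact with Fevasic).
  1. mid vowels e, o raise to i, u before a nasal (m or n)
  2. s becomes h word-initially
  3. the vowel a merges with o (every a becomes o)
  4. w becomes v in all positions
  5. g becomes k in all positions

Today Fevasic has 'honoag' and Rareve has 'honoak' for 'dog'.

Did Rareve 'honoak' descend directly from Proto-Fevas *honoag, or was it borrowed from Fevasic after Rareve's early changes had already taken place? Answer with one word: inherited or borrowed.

If inherited, *honoag would pass through all of Rareve's changes:
Rareve: *honoag
  honoag → hunoag   [pre-nasal raising]
  hunoag (rule 2 does not apply)
  hunoag → hunoog   [vowel merger]
  hunoog (rule 4 does not apply)
  hunoog → hunook   [unconditioned shift]
  giving Rareve hunook.
If borrowed from Fevasic 'honoag' after the early changes, it would undergo only the recent ones:
  rule 4 (unconditioned shift): no change (honoag)
  rule 5 (unconditioned shift): honoag → honoak
  ⇒ as a loan: honoak
Rareve 'honoak' matches the loan outcome 'honoak', not the inherited 'hunook' — it skipped the early Rareve changes, so it was borrowed from Fevasic.

borrowed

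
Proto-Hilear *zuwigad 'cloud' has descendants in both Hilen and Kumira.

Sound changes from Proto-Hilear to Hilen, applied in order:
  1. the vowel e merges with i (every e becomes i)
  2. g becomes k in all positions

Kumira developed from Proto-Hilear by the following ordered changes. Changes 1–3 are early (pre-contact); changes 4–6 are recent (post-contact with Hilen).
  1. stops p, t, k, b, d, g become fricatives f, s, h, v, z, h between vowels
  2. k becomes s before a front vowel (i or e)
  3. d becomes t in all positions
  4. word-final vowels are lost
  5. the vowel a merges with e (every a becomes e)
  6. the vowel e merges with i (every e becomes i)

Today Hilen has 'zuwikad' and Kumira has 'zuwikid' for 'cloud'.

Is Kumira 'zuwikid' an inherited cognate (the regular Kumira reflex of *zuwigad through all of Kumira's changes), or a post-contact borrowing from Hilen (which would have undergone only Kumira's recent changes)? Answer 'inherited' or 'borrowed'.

If inherited, *zuwigad would pass through all of Kumira's changes:
Kumira: *zuwigad
  zuwigad → zuwihad   [intervocalic lenition]
  zuwihad (rule 2 does not apply)
  zuwihad → zuwihat   [unconditioned shift]
  zuwihat (rule 4 does not apply)
  zuwihat → zuwihet   [vowel merger]
  zuwihet → zuwihit   [vowel merger]
  giving Kumira zuwihit.
If borrowed from Hilen 'zuwikad' after the early changes, it would undergo only the recent ones:
  rule 4 (apocope): no change (zuwikad)
  rule 5 (vowel merger): zuwikad → zuwiked
  rule 6 (vowel merger): zuwiked → zuwikid
  ⇒ as a loan: zuwikid
Kumira 'zuwikid' matches the loan outcome 'zuwikid', not the inherited 'zuwihit' — it skipped the early Kumira changes, so it was borrowed from Hilen.

borrowed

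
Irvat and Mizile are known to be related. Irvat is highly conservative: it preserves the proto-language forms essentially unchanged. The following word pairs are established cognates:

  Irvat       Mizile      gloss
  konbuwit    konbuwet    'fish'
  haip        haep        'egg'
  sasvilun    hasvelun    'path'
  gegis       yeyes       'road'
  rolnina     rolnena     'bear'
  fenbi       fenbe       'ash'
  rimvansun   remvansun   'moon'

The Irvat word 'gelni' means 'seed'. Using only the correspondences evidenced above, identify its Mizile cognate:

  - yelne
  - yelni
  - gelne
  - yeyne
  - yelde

yelne

gegis ~ yeyes — Irvat g corresponds to Mizile y word-initially before a front vowel.
fenbi ~ fenbe — Irvat i corresponds to Mizile e word-finally.
Applying these to Irvat 'gelni':
  gelni → yelni   (g→y word-initially before a front vowel)
  yelni → yelne   (i→e word-finally)
So the Mizile cognate is 'yelne'.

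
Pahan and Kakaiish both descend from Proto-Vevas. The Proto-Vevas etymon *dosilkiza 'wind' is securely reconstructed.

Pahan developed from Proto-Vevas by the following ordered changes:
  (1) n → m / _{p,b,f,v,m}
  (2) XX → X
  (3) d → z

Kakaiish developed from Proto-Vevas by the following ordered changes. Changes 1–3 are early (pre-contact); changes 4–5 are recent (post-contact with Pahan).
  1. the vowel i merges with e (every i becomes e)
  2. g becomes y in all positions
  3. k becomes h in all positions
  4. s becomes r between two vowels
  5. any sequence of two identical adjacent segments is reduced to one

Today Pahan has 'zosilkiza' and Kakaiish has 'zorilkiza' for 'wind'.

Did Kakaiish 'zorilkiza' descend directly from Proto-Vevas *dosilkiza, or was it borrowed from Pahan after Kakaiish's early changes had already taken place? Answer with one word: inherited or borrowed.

borrowed

If inherited, *dosilkiza would pass through all of Kakaiish's changes:
Kakaiish: start from *dosilkiza.
  rule 1 (vowel merger): dosilkiza → doselkeza
  rule 2: no change — doselkeza
  rule 3 (unconditioned shift): doselkeza → doselheza
  rule 4 (rhotacism): doselheza → dorelheza
  rule 5: no change — dorelheza
  ⇒ Kakaiish dorelheza
If borrowed from Pahan 'zosilkiza' after the early changes, it would undergo only the recent ones:
  rule 4 (rhotacism): zosilkiza → zorilkiza
  rule 5 (degemination): no change (zorilkiza)
  ⇒ as a loan: zorilkiza
Kakaiish 'zorilkiza' matches the loan outcome 'zorilkiza', not the inherited 'dorelheza' — it skipped the early Kakaiish changes, so it was borrowed from Pahan.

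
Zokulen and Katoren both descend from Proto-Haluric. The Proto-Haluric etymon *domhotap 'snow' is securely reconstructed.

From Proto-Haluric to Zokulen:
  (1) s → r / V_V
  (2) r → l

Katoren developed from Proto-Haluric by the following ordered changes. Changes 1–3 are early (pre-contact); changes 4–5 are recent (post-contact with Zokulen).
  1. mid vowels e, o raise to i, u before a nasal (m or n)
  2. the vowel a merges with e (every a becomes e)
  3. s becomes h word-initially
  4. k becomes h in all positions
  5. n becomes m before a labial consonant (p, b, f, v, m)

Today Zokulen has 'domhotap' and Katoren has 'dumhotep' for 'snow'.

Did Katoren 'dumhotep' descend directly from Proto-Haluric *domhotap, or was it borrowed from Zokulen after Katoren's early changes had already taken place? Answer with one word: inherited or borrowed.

inherited

If inherited, *domhotap would pass through all of Katoren's changes:
Katoren: start from *domhotap.
  rule 1 (pre-nasal raising): domhotap → dumhotap
  rule 2 (vowel merger): dumhotap → dumhotep
  rule 3: no change — dumhotep
  rule 4: no change — dumhotep
  rule 5: no change — dumhotep
  ⇒ Katoren dumhotep
If borrowed from Zokulen 'domhotap' after the early changes, it would undergo only the recent ones:
  rule 4 (unconditioned shift): no change (domhotap)
  rule 5 (nasal place assimilation): no change (domhotap)
  ⇒ as a loan: domhotap
Katoren 'dumhotep' matches the inherited outcome exactly, so it is an inherited cognate, not a loan.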